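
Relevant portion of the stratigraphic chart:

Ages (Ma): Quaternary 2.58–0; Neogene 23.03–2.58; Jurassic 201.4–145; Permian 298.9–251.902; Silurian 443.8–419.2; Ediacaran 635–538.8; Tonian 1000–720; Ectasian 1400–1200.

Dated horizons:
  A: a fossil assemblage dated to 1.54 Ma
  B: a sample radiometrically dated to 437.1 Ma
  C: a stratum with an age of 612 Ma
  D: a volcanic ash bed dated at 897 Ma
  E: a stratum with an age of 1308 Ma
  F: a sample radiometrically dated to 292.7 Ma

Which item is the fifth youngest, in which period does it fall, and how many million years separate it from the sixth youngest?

D, in the Tonian; 411 million years to E

Smaller Ma means younger, so youngest first: A 1.54 < F 292.7 < B 437.1 < C 612 < D 897 < E 1308.
Counting 5 along gives D (897 Ma); the excerpt puts that inside the Tonian, 1000–720 Ma.
Next in line is E (1308 Ma), and 1308 − 897 = 411 Myr.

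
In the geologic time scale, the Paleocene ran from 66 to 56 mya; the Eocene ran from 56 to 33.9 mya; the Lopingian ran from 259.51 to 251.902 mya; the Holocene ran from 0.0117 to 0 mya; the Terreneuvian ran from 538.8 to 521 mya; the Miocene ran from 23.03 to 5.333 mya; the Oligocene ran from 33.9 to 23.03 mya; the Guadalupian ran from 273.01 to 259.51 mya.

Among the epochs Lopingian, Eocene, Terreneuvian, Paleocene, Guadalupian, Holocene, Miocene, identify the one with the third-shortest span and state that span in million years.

Start − end for each: Lopingian 259.51 − 251.902 = 7.608; Eocene 56 − 33.9 = 22.1; Terreneuvian 538.8 − 521 = 17.8; Paleocene 66 − 56 = 10; Guadalupian 273.01 − 259.51 = 13.5; Holocene 0.0117 − 0 = 0.0117; Miocene 23.03 − 5.333 = 17.697.
Ranking these from shortest: Holocene < Lopingian < Paleocene < Guadalupian < Miocene < Terreneuvian < Eocene.
Position 3 in that ranking is Paleocene, which lasted 10 Myr.

Paleocene, 10 million years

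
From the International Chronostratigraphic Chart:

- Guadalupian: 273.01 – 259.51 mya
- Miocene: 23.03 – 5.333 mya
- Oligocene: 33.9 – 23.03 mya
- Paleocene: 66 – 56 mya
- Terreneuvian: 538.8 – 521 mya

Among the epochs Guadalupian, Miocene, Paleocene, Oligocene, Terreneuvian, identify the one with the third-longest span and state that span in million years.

Start − end for each: Guadalupian 273.01 − 259.51 = 13.5; Miocene 23.03 − 5.333 = 17.697; Paleocene 66 − 56 = 10; Oligocene 33.9 − 23.03 = 10.87; Terreneuvian 538.8 − 521 = 17.8.
Ranking these from longest: Terreneuvian > Miocene > Guadalupian > Oligocene > Paleocene.
Position 3 in that ranking is Guadalupian, which lasted 13.5 Myr.

Guadalupian, 13.5 million years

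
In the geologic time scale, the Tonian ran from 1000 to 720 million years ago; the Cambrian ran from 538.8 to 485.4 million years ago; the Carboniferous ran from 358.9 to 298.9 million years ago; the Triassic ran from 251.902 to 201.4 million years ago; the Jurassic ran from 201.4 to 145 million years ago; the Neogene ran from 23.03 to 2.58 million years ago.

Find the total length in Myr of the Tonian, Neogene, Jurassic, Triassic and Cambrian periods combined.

Each duration: Tonian = 280; Neogene = 20.45; Jurassic = 56.4; Triassic = 50.502; Cambrian = 53.4.
Sum: 280 + 20.45 + 56.4 + 50.502 + 53.4 = 460.752 Myr.

460.752 million years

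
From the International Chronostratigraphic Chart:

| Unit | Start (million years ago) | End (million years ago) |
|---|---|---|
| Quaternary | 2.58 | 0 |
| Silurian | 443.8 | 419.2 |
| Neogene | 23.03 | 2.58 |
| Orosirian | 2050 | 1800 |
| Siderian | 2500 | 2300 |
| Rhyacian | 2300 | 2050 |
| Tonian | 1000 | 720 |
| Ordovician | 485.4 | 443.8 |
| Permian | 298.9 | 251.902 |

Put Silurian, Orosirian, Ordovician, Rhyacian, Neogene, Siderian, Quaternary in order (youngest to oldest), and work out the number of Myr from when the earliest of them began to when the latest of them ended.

Quaternary, Neogene, Silurian, Ordovician, Orosirian, Rhyacian, Siderian; total span 2500 Myr

Start ages (Ma): Siderian 2500, Rhyacian 2300, Orosirian 2050, Ordovician 485.4, Silurian 443.8, Neogene 23.03, Quaternary 2.58.
Ordered youngest to oldest: Quaternary, Neogene, Silurian, Ordovician, Orosirian, Rhyacian, Siderian.
Span = 2500 − 0 = 2500 Myr.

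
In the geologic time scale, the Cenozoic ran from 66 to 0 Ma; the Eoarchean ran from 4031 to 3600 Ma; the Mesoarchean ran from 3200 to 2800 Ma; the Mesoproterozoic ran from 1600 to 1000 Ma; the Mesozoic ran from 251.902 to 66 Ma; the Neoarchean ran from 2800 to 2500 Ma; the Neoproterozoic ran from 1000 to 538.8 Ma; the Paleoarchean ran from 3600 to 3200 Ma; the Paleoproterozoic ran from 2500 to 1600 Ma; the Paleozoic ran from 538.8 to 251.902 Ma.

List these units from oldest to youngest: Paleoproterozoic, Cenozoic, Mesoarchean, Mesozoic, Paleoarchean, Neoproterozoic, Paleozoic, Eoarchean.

Eoarchean → Paleoarchean → Mesoarchean → Paleoproterozoic → Neoproterozoic → Paleozoic → Mesozoic → Cenozoic

The oldest of these is Eoarchean (starts 4031 Ma) and the youngest is Cenozoic (ends 0 Ma).
In between, by decreasing start age: Paleoarchean (3600), Mesoarchean (3200), Paleoproterozoic (2500), Neoproterozoic (1000), Paleozoic (538.8), Mesozoic (251.902).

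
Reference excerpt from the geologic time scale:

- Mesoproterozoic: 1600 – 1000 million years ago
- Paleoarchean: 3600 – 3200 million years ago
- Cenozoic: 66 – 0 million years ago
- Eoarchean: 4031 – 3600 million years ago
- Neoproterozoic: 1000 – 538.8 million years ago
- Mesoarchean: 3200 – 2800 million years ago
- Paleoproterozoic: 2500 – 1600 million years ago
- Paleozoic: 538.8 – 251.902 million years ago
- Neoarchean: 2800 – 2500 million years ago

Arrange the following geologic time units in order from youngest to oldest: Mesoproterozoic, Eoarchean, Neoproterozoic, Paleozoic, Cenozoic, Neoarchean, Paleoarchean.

Cenozoic, then Paleozoic, then Neoproterozoic, then Mesoproterozoic, then Neoarchean, then Paleoarchean, then Eoarchean

The oldest of these is Eoarchean (starts 4031 Ma) and the youngest is Cenozoic (ends 0 Ma).
In between, by decreasing start age: Paleoarchean (3600), Neoarchean (2800), Mesoproterozoic (1600), Neoproterozoic (1000), Paleozoic (538.8).
Listing youngest first means reversing that sequence.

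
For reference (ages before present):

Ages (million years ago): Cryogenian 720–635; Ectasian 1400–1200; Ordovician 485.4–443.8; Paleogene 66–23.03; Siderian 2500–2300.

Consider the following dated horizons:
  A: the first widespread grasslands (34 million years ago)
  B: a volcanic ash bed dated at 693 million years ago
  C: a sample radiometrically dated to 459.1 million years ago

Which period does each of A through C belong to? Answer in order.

Match each age against the start–end ranges in the excerpt: A = 34 Ma → Paleogene (66–23.03); B = 693 Ma → Cryogenian (720–635); C = 459.1 Ma → Ordovician (485.4–443.8).

A — Paleogene; B — Cryogenian; C — Ordovician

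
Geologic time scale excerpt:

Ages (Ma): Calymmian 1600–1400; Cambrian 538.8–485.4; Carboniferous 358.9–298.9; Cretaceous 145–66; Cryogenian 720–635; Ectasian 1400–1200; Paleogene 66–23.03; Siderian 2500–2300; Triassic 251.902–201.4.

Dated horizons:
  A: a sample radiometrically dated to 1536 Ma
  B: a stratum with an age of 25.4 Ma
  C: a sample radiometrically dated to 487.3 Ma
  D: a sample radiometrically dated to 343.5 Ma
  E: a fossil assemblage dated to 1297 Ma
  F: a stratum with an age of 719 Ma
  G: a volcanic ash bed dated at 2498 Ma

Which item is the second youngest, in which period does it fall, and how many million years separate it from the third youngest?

D, in the Carboniferous; 143.8 million years to C

Smaller Ma means younger, so youngest first: B 25.4 < D 343.5 < C 487.3 < F 719 < E 1297 < A 1536 < G 2498.
Counting 2 along gives D (343.5 Ma); the excerpt puts that inside the Carboniferous, 358.9–298.9 Ma.
Next in line is C (487.3 Ma), and 487.3 − 343.5 = 143.8 Myr.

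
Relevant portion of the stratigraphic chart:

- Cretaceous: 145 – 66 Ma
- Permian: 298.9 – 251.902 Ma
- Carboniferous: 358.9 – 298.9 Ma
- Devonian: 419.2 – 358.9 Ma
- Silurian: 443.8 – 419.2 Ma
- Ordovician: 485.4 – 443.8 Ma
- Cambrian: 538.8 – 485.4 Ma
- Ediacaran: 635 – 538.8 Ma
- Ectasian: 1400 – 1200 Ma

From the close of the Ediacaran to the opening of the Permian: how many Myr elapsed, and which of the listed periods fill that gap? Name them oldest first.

239.9 million years; Cambrian, Ordovician, Silurian, Devonian, Carboniferous

End of Ediacaran = 538.8 Ma; start of Permian = 298.9 Ma.
Gap = 538.8 − 298.9 = 239.9 Myr.
Periods wholly inside 538.8–298.9 Ma: Cambrian (538.8–485.4), Ordovician (485.4–443.8), Silurian (443.8–419.2), Devonian (419.2–358.9), Carboniferous (358.9–298.9).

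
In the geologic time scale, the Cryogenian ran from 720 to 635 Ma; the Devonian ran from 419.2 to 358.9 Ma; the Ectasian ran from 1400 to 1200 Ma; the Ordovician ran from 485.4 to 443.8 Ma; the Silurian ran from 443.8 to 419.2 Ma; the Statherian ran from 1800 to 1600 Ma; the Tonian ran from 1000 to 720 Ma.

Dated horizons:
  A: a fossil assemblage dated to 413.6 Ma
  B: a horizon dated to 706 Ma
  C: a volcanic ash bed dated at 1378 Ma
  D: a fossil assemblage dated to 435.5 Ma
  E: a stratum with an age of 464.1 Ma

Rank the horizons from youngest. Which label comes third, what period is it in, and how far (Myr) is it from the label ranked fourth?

Sorted youngest-first by Ma: A (413.6), D (435.5), E (464.1), B (706), C (1378).
The third youngest is E at 464.1 Ma, which lies in 485.4–443.8 Ma: the Ordovician.
The fourth youngest is B at 706 Ma; separation = |464.1 − 706| = 241.9 Myr.

E, in the Ordovician; 241.9 million years to B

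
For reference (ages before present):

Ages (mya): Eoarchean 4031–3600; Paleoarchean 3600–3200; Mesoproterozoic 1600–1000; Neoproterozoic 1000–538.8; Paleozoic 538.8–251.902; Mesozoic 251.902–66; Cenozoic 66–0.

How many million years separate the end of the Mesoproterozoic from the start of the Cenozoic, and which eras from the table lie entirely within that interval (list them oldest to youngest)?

934 million years; Neoproterozoic, Paleozoic, Mesozoic

The Mesoproterozoic closes at 1000 Ma and the Cenozoic opens at 66 Ma, so the interval is 1000 − 66 = 934 Myr.
An era fits inside if it starts at or after 1000 Ma and ends at or before 66 Ma; oldest first that gives Neoproterozoic, Paleozoic, Mesozoic.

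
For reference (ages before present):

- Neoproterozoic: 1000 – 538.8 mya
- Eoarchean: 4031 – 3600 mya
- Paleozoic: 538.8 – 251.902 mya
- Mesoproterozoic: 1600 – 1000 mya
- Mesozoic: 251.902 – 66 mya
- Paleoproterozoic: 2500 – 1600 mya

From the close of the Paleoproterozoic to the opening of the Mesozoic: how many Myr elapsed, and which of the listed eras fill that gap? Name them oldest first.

1348.098 million years; Mesoproterozoic, Neoproterozoic, Paleozoic

The Paleoproterozoic closes at 1600 Ma and the Mesozoic opens at 251.902 Ma, so the interval is 1600 − 251.902 = 1348.098 Myr.
An era fits inside if it starts at or after 1600 Ma and ends at or before 251.902 Ma; oldest first that gives Mesoproterozoic, Neoproterozoic, Paleozoic.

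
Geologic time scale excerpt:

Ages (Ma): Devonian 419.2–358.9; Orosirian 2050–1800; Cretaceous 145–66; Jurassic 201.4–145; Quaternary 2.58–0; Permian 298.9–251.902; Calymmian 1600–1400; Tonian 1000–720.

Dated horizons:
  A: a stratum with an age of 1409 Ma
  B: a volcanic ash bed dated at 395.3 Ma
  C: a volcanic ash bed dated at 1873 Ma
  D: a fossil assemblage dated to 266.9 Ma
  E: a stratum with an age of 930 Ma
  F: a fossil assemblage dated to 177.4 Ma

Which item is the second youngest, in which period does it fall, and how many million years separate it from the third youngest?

D, in the Permian; 128.4 million years to B

Smaller Ma means younger, so youngest first: F 177.4 < D 266.9 < B 395.3 < E 930 < A 1409 < C 1873.
Counting 2 along gives D (266.9 Ma); the excerpt puts that inside the Permian, 298.9–251.902 Ma.
Next in line is B (395.3 Ma), and 395.3 − 266.9 = 128.4 Myr.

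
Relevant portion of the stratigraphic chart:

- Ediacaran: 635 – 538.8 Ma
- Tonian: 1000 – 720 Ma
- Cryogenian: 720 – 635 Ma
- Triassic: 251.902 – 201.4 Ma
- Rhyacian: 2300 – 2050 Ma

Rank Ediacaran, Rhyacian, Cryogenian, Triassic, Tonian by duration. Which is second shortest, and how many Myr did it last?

Cryogenian, 85 million years

Durations: Ediacaran 96.2; Rhyacian 250; Cryogenian 85; Triassic 50.502; Tonian 280 Myr.
Sorted shortest-first: Triassic (50.502), Cryogenian (85), Ediacaran (96.2), Rhyacian (250), Tonian (280).
The second shortest is Cryogenian at 85 Myr.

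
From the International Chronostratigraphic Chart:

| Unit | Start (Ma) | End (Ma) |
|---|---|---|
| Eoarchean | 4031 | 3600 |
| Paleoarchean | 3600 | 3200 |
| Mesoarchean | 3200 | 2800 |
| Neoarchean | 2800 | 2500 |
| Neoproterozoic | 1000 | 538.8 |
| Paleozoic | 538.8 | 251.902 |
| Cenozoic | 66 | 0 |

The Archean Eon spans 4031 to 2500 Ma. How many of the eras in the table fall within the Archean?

Eras inside 4031–2500 Ma: Eoarchean, Paleoarchean, Mesoarchean, Neoarchean — 4 in total.

4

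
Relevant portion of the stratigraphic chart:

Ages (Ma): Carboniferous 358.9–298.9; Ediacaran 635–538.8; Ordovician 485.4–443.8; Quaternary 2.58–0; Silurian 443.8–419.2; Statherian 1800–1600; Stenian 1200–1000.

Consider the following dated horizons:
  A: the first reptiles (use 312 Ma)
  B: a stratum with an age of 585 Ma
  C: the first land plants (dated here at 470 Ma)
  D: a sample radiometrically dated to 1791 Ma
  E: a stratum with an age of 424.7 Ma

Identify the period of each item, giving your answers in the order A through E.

A — Carboniferous; B — Ediacaran; C — Ordovician; D — Statherian; E — Silurian

A: 312 Ma lies in 358.9–298.9 Ma, so Carboniferous.
B: 585 Ma lies in 635–538.8 Ma, so Ediacaran.
C: 470 Ma lies in 485.4–443.8 Ma, so Ordovician.
D: 1791 Ma lies in 1800–1600 Ma, so Statherian.
E: 424.7 Ma lies in 443.8–419.2 Ma, so Silurian.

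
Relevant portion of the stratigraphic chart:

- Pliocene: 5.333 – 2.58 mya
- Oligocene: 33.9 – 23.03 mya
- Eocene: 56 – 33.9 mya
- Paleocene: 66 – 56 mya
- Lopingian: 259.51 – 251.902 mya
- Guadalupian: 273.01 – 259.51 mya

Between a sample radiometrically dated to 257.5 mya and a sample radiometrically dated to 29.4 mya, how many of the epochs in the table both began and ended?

257.5 Ma sits inside the Lopingian (259.51–251.902) and 29.4 Ma inside the Oligocene (33.9–23.03); neither of those is wholly between the two dates.
The listed epochs lying completely between them are Paleocene, Eocene — 2 in all.

2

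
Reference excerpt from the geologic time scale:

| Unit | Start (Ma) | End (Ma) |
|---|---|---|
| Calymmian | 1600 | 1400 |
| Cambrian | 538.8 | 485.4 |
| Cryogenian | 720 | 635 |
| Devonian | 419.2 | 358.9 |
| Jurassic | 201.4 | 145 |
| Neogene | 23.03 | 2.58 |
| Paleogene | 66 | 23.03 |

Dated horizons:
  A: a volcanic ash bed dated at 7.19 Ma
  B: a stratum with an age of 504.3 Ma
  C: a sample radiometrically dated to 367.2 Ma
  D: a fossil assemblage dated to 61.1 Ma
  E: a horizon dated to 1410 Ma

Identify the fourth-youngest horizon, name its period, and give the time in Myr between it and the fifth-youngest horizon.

Smaller Ma means younger, so youngest first: A 7.19 < D 61.1 < C 367.2 < B 504.3 < E 1410.
Counting 4 along gives B (504.3 Ma); the excerpt puts that inside the Cambrian, 538.8–485.4 Ma.
Next in line is E (1410 Ma), and 1410 − 504.3 = 905.7 Myr.

B, in the Cambrian; 905.7 million years to E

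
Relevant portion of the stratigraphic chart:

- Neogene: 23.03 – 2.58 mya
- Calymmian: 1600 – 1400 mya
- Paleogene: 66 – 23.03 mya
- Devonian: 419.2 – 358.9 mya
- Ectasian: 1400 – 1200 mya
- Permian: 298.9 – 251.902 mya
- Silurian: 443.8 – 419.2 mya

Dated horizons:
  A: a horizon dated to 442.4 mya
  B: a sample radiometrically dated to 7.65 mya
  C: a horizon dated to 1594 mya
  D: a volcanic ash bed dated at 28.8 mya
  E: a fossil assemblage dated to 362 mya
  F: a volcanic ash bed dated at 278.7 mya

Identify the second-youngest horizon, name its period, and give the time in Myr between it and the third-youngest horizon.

D, in the Paleogene; 249.9 million years to F

Sorted youngest-first by Ma: B (7.65), D (28.8), F (278.7), E (362), A (442.4), C (1594).
The second youngest is D at 28.8 Ma, which lies in 66–23.03 Ma: the Paleogene.
The third youngest is F at 278.7 Ma; separation = |28.8 − 278.7| = 249.9 Myr.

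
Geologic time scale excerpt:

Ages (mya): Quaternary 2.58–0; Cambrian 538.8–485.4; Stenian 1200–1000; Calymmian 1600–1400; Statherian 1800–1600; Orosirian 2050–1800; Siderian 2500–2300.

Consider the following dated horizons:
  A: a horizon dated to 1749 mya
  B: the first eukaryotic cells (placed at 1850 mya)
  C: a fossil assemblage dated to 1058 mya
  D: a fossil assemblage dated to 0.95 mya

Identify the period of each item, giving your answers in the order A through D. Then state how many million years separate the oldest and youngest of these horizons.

A — Statherian; B — Orosirian; C — Stenian; D — Quaternary; span 1849.05 million years

Match each age against the start–end ranges in the excerpt: A = 1749 Ma → Statherian (1800–1600); B = 1850 Ma → Orosirian (2050–1800); C = 1058 Ma → Stenian (1200–1000); D = 0.95 Ma → Quaternary (2.58–0).
The largest age is 1850 Ma and the smallest is 0.95 Ma; their difference is 1849.05 Myr.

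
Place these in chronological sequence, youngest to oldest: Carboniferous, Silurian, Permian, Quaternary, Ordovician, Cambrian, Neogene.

Quaternary → Neogene → Permian → Carboniferous → Silurian → Ordovician → Cambrian

Group by era (each group listed oldest first) — Paleozoic: Cambrian, Ordovician, Silurian, Carboniferous, Permian; Cenozoic: Neogene, Quaternary. The eras run Paleozoic → Mesozoic → Cenozoic. Concatenating the groups in that era order and then reversing gives youngest to oldest.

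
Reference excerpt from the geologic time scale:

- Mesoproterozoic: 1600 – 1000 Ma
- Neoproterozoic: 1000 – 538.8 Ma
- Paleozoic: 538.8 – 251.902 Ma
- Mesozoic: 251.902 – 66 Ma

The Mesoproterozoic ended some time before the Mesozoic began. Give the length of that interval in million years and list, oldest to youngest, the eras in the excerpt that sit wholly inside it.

End of Mesoproterozoic = 1000 Ma; start of Mesozoic = 251.902 Ma.
Gap = 1000 − 251.902 = 748.098 Myr.
Eras wholly inside 1000–251.902 Ma: Neoproterozoic (1000–538.8), Paleozoic (538.8–251.902).

748.098 million years; Neoproterozoic, Paleozoic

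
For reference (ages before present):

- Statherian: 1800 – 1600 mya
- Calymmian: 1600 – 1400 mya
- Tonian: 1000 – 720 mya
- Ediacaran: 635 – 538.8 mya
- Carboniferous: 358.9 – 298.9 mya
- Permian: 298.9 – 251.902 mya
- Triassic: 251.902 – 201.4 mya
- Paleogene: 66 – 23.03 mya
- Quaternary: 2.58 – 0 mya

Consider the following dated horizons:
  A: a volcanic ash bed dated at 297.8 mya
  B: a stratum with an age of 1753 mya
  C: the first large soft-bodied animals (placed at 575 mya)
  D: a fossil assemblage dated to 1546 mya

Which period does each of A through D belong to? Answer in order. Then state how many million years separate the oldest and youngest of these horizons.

A — Permian; B — Statherian; C — Ediacaran; D — Calymmian; span 1455.2 million years

A: 297.8 Ma lies in 298.9–251.902 Ma, so Permian.
B: 1753 Ma lies in 1800–1600 Ma, so Statherian.
C: 575 Ma lies in 635–538.8 Ma, so Ediacaran.
D: 1546 Ma lies in 1600–1400 Ma, so Calymmian.
Oldest = 1753 Ma, youngest = 297.8 Ma → span 1455.2 Myr.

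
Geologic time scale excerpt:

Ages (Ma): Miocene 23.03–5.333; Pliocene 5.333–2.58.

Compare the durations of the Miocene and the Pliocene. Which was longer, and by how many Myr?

Miocene, by 14.944 million years

Miocene: 23.03 − 5.333 = 17.697 Myr.
Pliocene: 5.333 − 2.58 = 2.753 Myr.
Difference: 17.697 − 2.753 = 14.944 Myr, so the Miocene was longer.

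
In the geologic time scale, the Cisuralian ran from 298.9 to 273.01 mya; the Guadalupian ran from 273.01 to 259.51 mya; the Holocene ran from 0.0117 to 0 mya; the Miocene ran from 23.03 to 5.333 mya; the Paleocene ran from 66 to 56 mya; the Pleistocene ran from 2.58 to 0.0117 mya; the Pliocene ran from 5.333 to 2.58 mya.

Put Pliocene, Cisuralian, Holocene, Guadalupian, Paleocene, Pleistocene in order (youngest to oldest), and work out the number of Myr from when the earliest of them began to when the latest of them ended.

Holocene → Pleistocene → Pliocene → Paleocene → Guadalupian → Cisuralian; total span 298.9 Myr

From the excerpt: Pliocene 5.333–2.58; Cisuralian 298.9–273.01; Holocene 0.0117–0; Guadalupian 273.01–259.51; Paleocene 66–56; Pleistocene 2.58–0.0117 (Ma).
Larger Ma is earlier, so the oldest is Cisuralian and the youngest is Holocene; youngest to oldest: Holocene, Pleistocene, Pliocene, Paleocene, Guadalupian, Cisuralian.
Oldest start 298.9 minus youngest end 0 gives 298.9 Myr overall.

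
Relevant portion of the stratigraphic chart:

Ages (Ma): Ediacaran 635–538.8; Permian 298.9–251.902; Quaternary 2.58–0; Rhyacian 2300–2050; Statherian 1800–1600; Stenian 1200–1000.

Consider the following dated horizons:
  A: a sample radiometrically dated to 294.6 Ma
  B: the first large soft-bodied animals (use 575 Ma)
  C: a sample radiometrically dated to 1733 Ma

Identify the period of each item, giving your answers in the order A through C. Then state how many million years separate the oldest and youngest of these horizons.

A: 294.6 Ma lies in 298.9–251.902 Ma, so Permian.
B: 575 Ma lies in 635–538.8 Ma, so Ediacaran.
C: 1733 Ma lies in 1800–1600 Ma, so Statherian.
Oldest = 1733 Ma, youngest = 294.6 Ma → span 1438.4 Myr.

A — Permian; B — Ediacaran; C — Statherian; span 1438.4 million years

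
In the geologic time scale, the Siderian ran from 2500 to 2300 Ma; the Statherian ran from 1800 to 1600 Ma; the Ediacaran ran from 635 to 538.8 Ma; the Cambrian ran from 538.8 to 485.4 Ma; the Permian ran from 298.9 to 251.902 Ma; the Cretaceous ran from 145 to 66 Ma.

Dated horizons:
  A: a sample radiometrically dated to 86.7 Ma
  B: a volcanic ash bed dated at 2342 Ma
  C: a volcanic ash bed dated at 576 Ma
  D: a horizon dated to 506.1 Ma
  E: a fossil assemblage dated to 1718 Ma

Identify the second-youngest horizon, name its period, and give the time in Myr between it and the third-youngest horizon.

D, in the Cambrian; 69.9 million years to C

Smaller Ma means younger, so youngest first: A 86.7 < D 506.1 < C 576 < E 1718 < B 2342.
Counting 2 along gives D (506.1 Ma); the excerpt puts that inside the Cambrian, 538.8–485.4 Ma.
Next in line is C (576 Ma), and 576 − 506.1 = 69.9 Myr.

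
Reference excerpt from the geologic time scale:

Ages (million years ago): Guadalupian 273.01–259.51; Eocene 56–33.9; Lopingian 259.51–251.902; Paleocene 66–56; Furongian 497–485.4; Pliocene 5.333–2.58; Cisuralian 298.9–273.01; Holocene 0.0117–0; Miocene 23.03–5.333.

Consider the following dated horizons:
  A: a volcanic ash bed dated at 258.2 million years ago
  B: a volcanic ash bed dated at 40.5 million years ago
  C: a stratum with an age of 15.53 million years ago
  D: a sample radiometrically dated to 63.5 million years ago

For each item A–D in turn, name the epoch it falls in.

A — Lopingian; B — Eocene; C — Miocene; D — Paleocene

A: 258.2 Ma lies in 259.51–251.902 Ma, so Lopingian.
B: 40.5 Ma lies in 56–33.9 Ma, so Eocene.
C: 15.53 Ma lies in 23.03–5.333 Ma, so Miocene.
D: 63.5 Ma lies in 66–56 Ma, so Paleocene.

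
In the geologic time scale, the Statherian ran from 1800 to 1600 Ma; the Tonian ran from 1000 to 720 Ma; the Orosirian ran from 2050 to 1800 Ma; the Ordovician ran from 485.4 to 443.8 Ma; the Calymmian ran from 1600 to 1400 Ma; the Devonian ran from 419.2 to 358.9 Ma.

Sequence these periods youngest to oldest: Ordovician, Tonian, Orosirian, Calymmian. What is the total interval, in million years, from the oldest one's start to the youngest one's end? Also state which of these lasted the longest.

Ordovician → Tonian → Calymmian → Orosirian; total span 1606.2 Myr; longest is Tonian

Start ages (Ma): Orosirian 2050, Calymmian 1600, Tonian 1000, Ordovician 485.4.
Ordered youngest to oldest: Ordovician, Tonian, Calymmian, Orosirian.
Span = 2050 − 443.8 = 1606.2 Myr.
Durations: Calymmian 200, Orosirian 250, Ordovician 41.6, Tonian 280 → longest is Tonian (280 Myr).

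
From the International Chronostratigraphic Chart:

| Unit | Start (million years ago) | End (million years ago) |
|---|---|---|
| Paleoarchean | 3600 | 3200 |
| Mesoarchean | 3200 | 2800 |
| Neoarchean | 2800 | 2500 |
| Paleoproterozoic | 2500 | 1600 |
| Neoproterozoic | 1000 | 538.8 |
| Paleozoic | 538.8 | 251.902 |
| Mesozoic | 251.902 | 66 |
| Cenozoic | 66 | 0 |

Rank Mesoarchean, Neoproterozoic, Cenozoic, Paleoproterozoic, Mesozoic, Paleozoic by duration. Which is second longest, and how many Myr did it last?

Durations: Mesoarchean 400; Neoproterozoic 461.2; Cenozoic 66; Paleoproterozoic 900; Mesozoic 185.902; Paleozoic 286.898 Myr.
Sorted longest-first: Paleoproterozoic (900), Neoproterozoic (461.2), Mesoarchean (400), Paleozoic (286.898), Mesozoic (185.902), Cenozoic (66).
The second longest is Neoproterozoic at 461.2 Myr.

Neoproterozoic, 461.2 million years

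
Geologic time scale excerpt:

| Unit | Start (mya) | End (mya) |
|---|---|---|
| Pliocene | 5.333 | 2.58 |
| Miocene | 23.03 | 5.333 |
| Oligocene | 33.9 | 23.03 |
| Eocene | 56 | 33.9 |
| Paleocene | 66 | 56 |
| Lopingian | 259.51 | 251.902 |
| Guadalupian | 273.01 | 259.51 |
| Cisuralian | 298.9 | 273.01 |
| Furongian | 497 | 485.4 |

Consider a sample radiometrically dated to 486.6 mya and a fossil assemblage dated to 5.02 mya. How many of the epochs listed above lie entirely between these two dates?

7

486.6 Ma sits inside the Furongian (497–485.4) and 5.02 Ma inside the Pliocene (5.333–2.58); neither of those is wholly between the two dates.
The listed epochs lying completely between them are Cisuralian, Guadalupian, Lopingian, Paleocene, Eocene, Oligocene, Miocene — 7 in all.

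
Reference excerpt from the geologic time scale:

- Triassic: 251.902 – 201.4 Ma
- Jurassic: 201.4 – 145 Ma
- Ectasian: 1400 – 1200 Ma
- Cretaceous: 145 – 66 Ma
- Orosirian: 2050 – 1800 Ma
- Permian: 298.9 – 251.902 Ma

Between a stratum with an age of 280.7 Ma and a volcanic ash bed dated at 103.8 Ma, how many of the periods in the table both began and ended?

2

The older date is 280.7 Ma and the younger is 103.8 Ma.
Periods with start < 280.7 and end > 103.8 Ma: Triassic (251.902–201.4), Jurassic (201.4–145).
That is 2 complete periods.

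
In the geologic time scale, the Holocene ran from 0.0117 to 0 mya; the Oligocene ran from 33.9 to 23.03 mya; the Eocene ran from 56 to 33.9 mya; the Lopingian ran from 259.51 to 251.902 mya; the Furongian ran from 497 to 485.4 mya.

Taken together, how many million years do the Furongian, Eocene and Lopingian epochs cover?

41.308 million years

Each duration: Furongian = 11.6; Eocene = 22.1; Lopingian = 7.608.
Sum: 11.6 + 22.1 + 7.608 = 41.308 Myr.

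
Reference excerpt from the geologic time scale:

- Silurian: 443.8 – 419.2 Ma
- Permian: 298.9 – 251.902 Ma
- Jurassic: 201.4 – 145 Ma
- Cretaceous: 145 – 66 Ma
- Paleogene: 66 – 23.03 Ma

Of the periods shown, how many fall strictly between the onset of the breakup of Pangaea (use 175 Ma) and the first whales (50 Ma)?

The older date is 175 Ma and the younger is 50 Ma.
Periods with start < 175 and end > 50 Ma: Cretaceous (145–66).
That is 1 complete period.

1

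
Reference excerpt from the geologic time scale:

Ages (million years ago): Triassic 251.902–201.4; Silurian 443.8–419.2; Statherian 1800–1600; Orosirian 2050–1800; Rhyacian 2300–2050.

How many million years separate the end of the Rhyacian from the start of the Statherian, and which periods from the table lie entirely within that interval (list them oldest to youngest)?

250 million years; Orosirian

The Rhyacian closes at 2050 Ma and the Statherian opens at 1800 Ma, so the interval is 2050 − 1800 = 250 Myr.
A period fits inside if it starts at or after 2050 Ma and ends at or before 1800 Ma; oldest first that gives Orosirian.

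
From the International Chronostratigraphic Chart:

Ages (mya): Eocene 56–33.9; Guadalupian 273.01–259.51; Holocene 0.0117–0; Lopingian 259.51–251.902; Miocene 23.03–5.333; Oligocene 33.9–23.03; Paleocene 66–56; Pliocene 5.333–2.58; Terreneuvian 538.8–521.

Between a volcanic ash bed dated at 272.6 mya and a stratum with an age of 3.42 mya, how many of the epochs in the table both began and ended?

The older date is 272.6 Ma and the younger is 3.42 Ma.
Epochs with start < 272.6 and end > 3.42 Ma: Lopingian (259.51–251.902), Paleocene (66–56), Eocene (56–33.9), Oligocene (33.9–23.03), Miocene (23.03–5.333).
That is 5 complete epochs.

5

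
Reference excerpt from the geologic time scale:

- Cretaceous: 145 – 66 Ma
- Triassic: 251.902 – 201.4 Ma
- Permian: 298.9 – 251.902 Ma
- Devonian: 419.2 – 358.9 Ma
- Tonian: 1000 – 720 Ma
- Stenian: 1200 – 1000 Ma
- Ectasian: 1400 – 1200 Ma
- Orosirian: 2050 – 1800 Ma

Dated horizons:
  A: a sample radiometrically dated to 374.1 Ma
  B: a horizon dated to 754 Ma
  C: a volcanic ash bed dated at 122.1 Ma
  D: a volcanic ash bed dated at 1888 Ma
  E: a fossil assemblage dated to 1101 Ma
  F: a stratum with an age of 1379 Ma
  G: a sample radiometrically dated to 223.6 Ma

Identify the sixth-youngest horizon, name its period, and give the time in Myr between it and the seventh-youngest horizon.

F, in the Ectasian; 509 million years to D

Sorted youngest-first by Ma: C (122.1), G (223.6), A (374.1), B (754), E (1101), F (1379), D (1888).
The sixth youngest is F at 1379 Ma, which lies in 1400–1200 Ma: the Ectasian.
The seventh youngest is D at 1888 Ma; separation = |1379 − 1888| = 509 Myr.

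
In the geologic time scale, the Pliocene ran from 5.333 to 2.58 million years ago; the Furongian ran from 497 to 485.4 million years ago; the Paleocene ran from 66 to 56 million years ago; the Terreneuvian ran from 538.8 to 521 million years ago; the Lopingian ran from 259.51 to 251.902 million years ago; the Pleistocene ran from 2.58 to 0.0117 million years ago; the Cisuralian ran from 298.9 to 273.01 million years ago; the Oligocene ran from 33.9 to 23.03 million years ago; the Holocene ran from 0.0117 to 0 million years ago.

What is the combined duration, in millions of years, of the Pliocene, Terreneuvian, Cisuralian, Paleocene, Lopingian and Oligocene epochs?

Each duration: Pliocene = 2.753; Terreneuvian = 17.8; Cisuralian = 25.89; Paleocene = 10; Lopingian = 7.608; Oligocene = 10.87.
Sum: 2.753 + 17.8 + 25.89 + 10 + 7.608 + 10.87 = 74.921 Myr.

74.921 million years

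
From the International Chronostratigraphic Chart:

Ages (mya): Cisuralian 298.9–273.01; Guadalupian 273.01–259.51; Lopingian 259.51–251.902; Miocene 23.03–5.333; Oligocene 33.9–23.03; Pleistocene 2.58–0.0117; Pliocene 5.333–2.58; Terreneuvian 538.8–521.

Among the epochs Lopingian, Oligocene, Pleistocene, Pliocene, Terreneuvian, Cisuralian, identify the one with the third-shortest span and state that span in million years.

Durations: Lopingian 7.608; Oligocene 10.87; Pleistocene 2.5683; Pliocene 2.753; Terreneuvian 17.8; Cisuralian 25.89 Myr.
Sorted shortest-first: Pleistocene (2.5683), Pliocene (2.753), Lopingian (7.608), Oligocene (10.87), Terreneuvian (17.8), Cisuralian (25.89).
The third shortest is Lopingian at 7.608 Myr.

Lopingian, 7.608 million years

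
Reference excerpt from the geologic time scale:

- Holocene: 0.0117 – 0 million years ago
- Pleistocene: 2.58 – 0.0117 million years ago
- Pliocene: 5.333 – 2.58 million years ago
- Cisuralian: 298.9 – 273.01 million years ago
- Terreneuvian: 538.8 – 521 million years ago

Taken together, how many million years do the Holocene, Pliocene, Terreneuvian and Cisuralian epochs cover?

46.4547 million years

Each duration: Holocene = 0.0117; Pliocene = 2.753; Terreneuvian = 17.8; Cisuralian = 25.89.
Sum: 0.0117 + 2.753 + 17.8 + 25.89 = 46.4547 Myr.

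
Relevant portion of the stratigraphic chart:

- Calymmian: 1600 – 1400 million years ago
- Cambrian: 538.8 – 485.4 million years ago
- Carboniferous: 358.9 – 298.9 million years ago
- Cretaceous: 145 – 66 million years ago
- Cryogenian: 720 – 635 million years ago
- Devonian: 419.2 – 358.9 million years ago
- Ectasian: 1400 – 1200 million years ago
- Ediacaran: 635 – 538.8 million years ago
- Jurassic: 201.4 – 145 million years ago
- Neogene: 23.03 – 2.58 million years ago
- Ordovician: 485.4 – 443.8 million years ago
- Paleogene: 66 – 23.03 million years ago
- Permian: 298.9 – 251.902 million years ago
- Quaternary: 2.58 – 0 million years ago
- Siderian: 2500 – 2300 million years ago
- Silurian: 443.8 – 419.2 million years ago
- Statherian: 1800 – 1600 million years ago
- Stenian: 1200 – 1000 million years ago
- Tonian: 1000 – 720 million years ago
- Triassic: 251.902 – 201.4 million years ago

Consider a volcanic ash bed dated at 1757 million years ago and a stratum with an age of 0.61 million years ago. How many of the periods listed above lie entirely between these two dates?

1757 Ma sits inside the Statherian (1800–1600) and 0.61 Ma inside the Quaternary (2.58–0); neither of those is wholly between the two dates.
The listed periods lying completely between them are Calymmian, Ectasian, Stenian, Tonian, Cryogenian, Ediacaran, Cambrian, Ordovician, Silurian, Devonian, Carboniferous, Permian, Triassic, Jurassic, Cretaceous, Paleogene, Neogene — 17 in all.

17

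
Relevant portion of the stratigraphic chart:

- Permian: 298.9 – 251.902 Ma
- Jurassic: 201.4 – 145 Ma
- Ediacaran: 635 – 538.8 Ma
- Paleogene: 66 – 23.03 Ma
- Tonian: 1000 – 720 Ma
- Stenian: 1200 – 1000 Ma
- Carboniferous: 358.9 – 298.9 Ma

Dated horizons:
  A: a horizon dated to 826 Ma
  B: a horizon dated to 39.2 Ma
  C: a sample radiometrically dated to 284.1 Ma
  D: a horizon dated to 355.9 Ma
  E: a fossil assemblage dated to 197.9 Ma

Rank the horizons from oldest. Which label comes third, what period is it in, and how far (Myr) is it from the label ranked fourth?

C, in the Permian; 86.2 million years to E

Larger Ma means older, so oldest first: A 826 > D 355.9 > C 284.1 > E 197.9 > B 39.2.
Counting 3 along gives C (284.1 Ma); the excerpt puts that inside the Permian, 298.9–251.902 Ma.
Next in line is E (197.9 Ma), and 284.1 − 197.9 = 86.2 Myr.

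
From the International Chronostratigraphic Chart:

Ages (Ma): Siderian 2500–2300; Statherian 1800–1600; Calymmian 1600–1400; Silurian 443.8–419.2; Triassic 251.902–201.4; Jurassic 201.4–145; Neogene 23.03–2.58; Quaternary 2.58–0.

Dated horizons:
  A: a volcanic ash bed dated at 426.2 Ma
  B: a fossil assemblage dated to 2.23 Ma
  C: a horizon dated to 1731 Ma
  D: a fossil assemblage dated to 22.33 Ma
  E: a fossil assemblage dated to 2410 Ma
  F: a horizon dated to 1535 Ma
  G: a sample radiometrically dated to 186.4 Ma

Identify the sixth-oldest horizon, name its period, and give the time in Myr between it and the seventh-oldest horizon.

D, in the Neogene; 20.1 million years to B

Larger Ma means older, so oldest first: E 2410 > C 1731 > F 1535 > A 426.2 > G 186.4 > D 22.33 > B 2.23.
Counting 6 along gives D (22.33 Ma); the excerpt puts that inside the Neogene, 23.03–2.58 Ma.
Next in line is B (2.23 Ma), and 22.33 − 2.23 = 20.1 Myr.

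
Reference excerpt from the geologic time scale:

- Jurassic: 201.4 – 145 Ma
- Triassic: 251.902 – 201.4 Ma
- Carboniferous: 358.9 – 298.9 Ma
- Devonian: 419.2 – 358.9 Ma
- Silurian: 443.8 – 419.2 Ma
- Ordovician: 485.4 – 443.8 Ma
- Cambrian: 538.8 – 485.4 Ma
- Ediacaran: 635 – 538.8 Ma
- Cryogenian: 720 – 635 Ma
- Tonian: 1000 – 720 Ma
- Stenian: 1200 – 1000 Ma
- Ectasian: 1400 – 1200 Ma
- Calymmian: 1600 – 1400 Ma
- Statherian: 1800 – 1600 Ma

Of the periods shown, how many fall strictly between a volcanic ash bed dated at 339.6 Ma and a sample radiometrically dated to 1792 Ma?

The older date is 1792 Ma and the younger is 339.6 Ma.
Periods with start < 1792 and end > 339.6 Ma: Calymmian (1600–1400), Ectasian (1400–1200), Stenian (1200–1000), Tonian (1000–720), Cryogenian (720–635), Ediacaran (635–538.8), Cambrian (538.8–485.4), Ordovician (485.4–443.8), Silurian (443.8–419.2), Devonian (419.2–358.9).
That is 10 complete periods.

10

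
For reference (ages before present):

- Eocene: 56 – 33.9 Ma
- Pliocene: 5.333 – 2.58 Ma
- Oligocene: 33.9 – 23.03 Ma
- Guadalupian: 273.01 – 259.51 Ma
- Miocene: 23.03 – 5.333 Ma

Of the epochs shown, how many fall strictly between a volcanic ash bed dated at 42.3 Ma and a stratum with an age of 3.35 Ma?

2

42.3 Ma sits inside the Eocene (56–33.9) and 3.35 Ma inside the Pliocene (5.333–2.58); neither of those is wholly between the two dates.
The listed epochs lying completely between them are Oligocene, Miocene — 2 in all.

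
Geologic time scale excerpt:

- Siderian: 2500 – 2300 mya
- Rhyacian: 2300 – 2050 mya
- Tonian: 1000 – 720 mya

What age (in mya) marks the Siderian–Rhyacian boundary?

2300 mya

The Siderian ends and the Rhyacian begins at 2300 mya.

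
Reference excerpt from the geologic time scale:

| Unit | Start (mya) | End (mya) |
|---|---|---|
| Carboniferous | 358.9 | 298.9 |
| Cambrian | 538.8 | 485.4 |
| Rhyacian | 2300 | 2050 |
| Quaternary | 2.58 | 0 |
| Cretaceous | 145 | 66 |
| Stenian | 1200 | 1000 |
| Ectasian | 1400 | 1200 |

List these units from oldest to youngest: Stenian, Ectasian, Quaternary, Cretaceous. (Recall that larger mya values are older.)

Ectasian, Stenian, Cretaceous, Quaternary

Read off each span (Ma): Stenian 1200–1000; Ectasian 1400–1200; Quaternary 2.58–0; Cretaceous 145–66.
Larger Ma is older, so oldest→youngest is Ectasian, Stenian, Cretaceous, Quaternary.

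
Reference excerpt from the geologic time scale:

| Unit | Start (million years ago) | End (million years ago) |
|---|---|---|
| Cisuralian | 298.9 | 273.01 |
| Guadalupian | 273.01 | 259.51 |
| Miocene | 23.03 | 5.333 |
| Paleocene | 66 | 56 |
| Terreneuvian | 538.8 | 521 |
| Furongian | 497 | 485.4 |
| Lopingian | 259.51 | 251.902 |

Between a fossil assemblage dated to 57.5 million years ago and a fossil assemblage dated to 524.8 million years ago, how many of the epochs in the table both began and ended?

524.8 Ma sits inside the Terreneuvian (538.8–521) and 57.5 Ma inside the Paleocene (66–56); neither of those is wholly between the two dates.
The listed epochs lying completely between them are Furongian, Cisuralian, Guadalupian, Lopingian — 4 in all.

4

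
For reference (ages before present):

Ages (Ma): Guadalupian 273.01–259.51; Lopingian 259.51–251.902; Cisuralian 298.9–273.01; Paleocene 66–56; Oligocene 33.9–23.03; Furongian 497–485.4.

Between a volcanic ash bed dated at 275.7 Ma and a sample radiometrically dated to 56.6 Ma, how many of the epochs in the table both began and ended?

The older date is 275.7 Ma and the younger is 56.6 Ma.
Epochs with start < 275.7 and end > 56.6 Ma: Guadalupian (273.01–259.51), Lopingian (259.51–251.902).
That is 2 complete epochs.

2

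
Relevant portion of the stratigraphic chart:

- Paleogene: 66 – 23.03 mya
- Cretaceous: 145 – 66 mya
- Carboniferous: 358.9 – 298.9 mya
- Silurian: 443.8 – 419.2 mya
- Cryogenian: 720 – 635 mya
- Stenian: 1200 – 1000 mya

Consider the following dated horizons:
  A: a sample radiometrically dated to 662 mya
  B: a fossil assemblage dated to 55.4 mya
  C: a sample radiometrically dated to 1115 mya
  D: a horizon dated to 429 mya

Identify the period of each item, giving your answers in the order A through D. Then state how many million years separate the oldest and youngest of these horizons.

A — Cryogenian; B — Paleogene; C — Stenian; D — Silurian; span 1059.6 million years

Match each age against the start–end ranges in the excerpt: A = 662 Ma → Cryogenian (720–635); B = 55.4 Ma → Paleogene (66–23.03); C = 1115 Ma → Stenian (1200–1000); D = 429 Ma → Silurian (443.8–419.2).
The largest age is 1115 Ma and the smallest is 55.4 Ma; their difference is 1059.6 Myr.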